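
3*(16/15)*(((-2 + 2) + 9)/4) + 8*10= 87.20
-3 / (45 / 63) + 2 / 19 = -389 / 95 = -4.09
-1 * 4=-4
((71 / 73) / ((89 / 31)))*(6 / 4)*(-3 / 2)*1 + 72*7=13078143 / 25988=503.24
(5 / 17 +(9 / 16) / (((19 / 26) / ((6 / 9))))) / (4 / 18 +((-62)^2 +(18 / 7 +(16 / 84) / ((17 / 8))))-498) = 65709 / 272585704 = 0.00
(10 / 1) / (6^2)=5 / 18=0.28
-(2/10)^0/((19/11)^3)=-1331/6859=-0.19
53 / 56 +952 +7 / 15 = 800867 / 840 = 953.41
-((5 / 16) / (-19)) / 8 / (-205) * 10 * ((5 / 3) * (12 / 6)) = -25 / 74784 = -0.00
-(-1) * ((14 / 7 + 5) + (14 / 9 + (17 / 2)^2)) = 2909 / 36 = 80.81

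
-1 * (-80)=80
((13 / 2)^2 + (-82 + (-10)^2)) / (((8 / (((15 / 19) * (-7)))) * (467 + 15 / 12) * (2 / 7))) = -177135 / 569392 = -0.31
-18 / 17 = -1.06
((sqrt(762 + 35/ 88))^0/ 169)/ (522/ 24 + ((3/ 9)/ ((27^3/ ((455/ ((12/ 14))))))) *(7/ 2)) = 177147/ 652090049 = 0.00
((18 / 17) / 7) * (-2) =-36 / 119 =-0.30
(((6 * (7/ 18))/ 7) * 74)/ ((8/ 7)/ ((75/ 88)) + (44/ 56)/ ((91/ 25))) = 2356900/ 148753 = 15.84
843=843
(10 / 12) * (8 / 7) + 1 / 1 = 41 / 21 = 1.95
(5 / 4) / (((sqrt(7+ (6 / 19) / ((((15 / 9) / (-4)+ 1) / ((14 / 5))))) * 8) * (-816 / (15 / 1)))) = -25 * sqrt(76855) / 7041536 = -0.00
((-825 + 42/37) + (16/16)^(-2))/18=-15223/333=-45.71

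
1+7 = 8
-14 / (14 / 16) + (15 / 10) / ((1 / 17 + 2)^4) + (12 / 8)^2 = -82033249 / 6002500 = -13.67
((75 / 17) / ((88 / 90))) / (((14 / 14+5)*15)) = 75 / 1496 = 0.05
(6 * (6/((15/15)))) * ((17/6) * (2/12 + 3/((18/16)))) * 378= 109242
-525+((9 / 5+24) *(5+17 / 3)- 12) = -1309 / 5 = -261.80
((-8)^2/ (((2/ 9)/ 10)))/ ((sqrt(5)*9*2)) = 32*sqrt(5) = 71.55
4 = 4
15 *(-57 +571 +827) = 20115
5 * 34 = 170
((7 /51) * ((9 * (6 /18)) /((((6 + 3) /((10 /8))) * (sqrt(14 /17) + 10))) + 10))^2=1011312343825 /532338638112 - 24888325 * sqrt(238) /266169319056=1.90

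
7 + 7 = 14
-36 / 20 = -9 / 5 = -1.80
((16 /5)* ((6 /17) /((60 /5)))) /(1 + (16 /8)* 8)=8 /1445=0.01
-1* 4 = -4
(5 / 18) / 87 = 5 / 1566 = 0.00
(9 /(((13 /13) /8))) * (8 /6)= 96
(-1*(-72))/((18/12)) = 48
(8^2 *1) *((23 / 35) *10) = 2944 / 7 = 420.57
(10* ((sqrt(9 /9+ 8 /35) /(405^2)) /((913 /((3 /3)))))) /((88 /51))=0.00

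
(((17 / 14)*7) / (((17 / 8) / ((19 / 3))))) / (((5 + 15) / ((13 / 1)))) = 247 / 15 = 16.47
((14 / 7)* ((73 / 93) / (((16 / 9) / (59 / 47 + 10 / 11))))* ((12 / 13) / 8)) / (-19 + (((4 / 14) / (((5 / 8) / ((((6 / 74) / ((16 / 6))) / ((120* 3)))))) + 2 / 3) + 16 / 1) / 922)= -6583508626275 / 566653713577094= -0.01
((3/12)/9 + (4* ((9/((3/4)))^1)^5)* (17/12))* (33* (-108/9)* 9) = -5025411171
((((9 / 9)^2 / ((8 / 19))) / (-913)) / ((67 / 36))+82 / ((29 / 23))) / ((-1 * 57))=-230732053 / 202231326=-1.14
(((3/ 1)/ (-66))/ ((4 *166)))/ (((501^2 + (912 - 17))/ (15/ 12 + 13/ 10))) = -51/ 73593935360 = -0.00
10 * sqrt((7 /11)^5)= 490 * sqrt(77) /1331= 3.23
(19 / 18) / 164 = 19 / 2952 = 0.01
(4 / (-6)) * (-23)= 46 / 3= 15.33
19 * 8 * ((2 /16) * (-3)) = -57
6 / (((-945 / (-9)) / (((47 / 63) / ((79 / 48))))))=1504 / 58065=0.03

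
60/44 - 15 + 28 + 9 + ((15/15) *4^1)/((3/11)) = 1255/33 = 38.03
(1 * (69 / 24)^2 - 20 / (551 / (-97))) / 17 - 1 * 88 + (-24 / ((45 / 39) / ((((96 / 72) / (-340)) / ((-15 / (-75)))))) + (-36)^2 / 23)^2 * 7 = 27245783959834007 / 1213019006400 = 22461.14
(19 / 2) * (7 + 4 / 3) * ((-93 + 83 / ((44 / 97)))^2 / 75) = 297799939 / 34848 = 8545.68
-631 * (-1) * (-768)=-484608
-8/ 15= -0.53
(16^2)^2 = 65536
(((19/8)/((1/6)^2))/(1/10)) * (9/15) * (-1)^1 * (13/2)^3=-1127061/8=-140882.62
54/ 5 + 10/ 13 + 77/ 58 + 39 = 195651/ 3770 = 51.90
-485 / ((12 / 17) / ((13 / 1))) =-107185 / 12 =-8932.08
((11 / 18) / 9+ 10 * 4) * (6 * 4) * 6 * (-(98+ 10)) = -623136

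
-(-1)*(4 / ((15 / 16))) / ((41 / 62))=3968 / 615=6.45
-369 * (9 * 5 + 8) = -19557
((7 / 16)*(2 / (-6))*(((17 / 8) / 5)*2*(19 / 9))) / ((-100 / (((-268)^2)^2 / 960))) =45561684581 / 3240000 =14062.25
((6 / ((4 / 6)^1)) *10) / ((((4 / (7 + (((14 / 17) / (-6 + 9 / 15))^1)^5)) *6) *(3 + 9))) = 713060458120465 / 325974336740784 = 2.19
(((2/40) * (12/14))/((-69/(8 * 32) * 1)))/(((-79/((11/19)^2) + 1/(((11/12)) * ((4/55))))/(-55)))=-10648/268709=-0.04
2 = 2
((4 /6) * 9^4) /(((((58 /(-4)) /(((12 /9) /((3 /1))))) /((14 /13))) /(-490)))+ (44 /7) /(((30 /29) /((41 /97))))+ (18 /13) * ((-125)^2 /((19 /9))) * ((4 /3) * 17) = 22108124399954 /72955155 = 303037.18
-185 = -185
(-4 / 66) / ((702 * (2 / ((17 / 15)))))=-17 / 347490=-0.00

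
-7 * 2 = -14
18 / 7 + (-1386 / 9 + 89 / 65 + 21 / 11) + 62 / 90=-6642397 / 45045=-147.46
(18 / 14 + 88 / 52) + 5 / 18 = 5333 / 1638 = 3.26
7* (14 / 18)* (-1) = -49 / 9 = -5.44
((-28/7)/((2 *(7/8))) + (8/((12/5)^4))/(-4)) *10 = -851315/36288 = -23.46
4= 4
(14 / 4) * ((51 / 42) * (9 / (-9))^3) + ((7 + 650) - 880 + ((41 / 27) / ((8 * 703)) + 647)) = 63738239 / 151848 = 419.75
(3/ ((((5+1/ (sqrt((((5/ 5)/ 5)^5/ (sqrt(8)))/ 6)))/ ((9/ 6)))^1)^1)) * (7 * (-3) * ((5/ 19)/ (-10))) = -2025 * sqrt(2)/ 12214283 - 27/ 244285660+27 * sqrt(15) * 2^(1/ 4)/ 24428566+20250 * sqrt(15) * 2^(3/ 4)/ 12214283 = 0.01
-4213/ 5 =-842.60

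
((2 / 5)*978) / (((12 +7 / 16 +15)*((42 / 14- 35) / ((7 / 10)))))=-3423 / 10975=-0.31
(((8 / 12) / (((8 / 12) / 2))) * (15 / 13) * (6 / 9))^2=400 / 169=2.37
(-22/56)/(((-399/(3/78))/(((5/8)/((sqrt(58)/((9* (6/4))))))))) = 495* sqrt(58)/89852672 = 0.00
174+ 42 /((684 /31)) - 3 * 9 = 16975 /114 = 148.90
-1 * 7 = -7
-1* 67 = -67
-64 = -64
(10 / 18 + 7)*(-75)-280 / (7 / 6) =-2420 / 3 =-806.67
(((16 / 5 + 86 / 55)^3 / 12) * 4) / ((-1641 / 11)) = -17984728 / 74460375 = -0.24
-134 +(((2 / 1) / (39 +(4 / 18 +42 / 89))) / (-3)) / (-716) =-1525269473 / 11382610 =-134.00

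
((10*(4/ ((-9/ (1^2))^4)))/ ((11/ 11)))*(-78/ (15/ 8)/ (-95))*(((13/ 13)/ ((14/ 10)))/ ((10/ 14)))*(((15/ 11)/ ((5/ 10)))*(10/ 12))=8320/ 1371249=0.01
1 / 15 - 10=-149 / 15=-9.93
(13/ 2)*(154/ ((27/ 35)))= 35035/ 27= 1297.59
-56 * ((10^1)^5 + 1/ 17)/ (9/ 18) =-190400112/ 17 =-11200006.59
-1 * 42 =-42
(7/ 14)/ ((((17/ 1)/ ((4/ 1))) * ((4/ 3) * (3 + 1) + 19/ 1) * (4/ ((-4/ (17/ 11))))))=-66/ 21097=-0.00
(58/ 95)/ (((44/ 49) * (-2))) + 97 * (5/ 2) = 1012229/ 4180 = 242.16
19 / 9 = 2.11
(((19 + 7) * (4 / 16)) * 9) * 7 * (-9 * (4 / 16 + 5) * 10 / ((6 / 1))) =-32248.12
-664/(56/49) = -581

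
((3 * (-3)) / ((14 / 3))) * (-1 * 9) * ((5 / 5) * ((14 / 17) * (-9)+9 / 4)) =-85293 / 952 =-89.59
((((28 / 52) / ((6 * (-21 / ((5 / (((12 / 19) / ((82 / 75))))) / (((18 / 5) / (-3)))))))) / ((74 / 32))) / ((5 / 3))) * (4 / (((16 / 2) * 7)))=779 / 1363635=0.00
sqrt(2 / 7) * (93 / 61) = 93 * sqrt(14) / 427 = 0.81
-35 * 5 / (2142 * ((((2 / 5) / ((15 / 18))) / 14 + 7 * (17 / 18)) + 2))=-4375 / 462961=-0.01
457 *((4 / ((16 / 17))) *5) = 38845 / 4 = 9711.25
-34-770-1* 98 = -902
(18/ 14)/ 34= 9/ 238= 0.04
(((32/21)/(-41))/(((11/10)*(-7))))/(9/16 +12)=5120/13325697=0.00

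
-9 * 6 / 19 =-54 / 19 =-2.84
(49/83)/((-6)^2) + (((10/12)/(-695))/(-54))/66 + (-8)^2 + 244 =308.02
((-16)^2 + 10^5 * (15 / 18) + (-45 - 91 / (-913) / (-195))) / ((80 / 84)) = 87721.55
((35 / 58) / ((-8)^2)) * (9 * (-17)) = -5355 / 3712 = -1.44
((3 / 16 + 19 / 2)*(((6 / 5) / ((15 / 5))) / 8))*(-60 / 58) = -465 / 928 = -0.50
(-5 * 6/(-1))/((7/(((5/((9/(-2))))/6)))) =-50/63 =-0.79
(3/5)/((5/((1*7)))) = 0.84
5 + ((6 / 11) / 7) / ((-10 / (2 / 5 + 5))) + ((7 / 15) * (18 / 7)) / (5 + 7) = 19473 / 3850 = 5.06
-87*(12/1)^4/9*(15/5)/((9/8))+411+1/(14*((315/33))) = -785151979/1470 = -534116.99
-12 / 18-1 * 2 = -8 / 3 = -2.67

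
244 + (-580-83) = -419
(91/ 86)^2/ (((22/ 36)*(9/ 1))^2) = 8281/ 223729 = 0.04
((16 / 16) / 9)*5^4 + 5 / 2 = 71.94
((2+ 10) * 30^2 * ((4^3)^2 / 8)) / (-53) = -5529600 / 53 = -104332.08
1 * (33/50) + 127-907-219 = -49917/50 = -998.34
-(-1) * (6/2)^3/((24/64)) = 72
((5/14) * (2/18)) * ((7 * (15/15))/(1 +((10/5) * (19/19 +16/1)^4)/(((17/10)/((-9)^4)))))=5/11604309498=0.00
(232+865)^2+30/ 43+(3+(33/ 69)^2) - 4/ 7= 191618145871/ 159229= 1203412.35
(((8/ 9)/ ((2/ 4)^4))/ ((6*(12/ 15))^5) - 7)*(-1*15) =19579895/ 186624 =104.92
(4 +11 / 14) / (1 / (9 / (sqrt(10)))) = 603 * sqrt(10) / 140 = 13.62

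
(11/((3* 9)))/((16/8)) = 11/54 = 0.20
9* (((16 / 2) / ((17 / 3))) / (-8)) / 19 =-27 / 323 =-0.08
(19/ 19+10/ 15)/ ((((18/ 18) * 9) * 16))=0.01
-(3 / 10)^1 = -3 / 10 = -0.30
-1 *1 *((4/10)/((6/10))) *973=-1946/3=-648.67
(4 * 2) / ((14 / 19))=76 / 7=10.86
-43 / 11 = -3.91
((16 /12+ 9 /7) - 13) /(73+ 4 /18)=-654 /4613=-0.14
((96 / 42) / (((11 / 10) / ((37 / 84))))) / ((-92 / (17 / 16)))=-0.01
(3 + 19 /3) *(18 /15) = 56 /5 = 11.20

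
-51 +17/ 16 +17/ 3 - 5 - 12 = -2941/ 48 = -61.27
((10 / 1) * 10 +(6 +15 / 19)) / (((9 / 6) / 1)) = 4058 / 57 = 71.19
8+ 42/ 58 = 253/ 29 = 8.72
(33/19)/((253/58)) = 174/437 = 0.40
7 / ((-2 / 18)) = -63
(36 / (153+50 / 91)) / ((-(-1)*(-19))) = -3276 / 265487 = -0.01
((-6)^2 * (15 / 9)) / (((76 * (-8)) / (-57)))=45 / 8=5.62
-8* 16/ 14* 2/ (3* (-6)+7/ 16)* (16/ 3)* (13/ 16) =4.51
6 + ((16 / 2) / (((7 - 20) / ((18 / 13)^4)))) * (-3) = 4747182 / 371293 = 12.79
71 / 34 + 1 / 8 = 301 / 136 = 2.21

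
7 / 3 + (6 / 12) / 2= 31 / 12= 2.58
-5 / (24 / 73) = -365 / 24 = -15.21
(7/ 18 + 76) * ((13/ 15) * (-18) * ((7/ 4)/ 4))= -25025/ 48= -521.35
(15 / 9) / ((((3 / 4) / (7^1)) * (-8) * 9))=-35 / 162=-0.22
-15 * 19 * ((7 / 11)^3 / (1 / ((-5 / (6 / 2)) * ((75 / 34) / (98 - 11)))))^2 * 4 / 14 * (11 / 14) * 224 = -199583125000 / 117429853497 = -1.70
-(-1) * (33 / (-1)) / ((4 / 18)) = -297 / 2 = -148.50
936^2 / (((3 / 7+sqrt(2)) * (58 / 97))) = -892303776 / 2581+2082042144 * sqrt(2) / 2581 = 795098.20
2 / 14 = 1 / 7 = 0.14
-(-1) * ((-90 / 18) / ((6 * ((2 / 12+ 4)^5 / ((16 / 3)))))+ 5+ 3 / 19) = 191274922 / 37109375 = 5.15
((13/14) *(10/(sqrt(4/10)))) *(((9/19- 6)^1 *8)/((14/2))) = -92.73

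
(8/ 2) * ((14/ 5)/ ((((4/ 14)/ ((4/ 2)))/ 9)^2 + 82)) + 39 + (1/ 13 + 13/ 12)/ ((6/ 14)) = 31867190657/ 761574060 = 41.84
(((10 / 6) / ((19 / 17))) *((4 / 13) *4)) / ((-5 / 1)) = -272 / 741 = -0.37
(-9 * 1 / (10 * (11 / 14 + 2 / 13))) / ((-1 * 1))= 91 / 95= 0.96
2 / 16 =1 / 8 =0.12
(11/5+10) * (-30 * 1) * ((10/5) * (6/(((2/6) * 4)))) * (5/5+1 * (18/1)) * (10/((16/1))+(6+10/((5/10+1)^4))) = -538258.92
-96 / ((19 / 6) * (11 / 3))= -1728 / 209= -8.27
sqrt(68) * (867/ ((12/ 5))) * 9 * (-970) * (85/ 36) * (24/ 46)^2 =-2144524500 * sqrt(17)/ 529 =-16714746.75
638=638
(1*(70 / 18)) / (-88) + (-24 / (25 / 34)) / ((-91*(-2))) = -402761 / 1801800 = -0.22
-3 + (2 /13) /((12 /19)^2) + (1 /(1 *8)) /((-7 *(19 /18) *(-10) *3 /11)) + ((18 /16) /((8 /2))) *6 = -1146053 /1244880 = -0.92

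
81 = 81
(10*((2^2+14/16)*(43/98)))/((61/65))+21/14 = 580893/23912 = 24.29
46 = 46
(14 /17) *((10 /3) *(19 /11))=2660 /561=4.74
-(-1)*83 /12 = 6.92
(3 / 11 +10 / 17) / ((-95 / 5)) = -161 / 3553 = -0.05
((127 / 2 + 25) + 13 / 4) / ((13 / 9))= 3303 / 52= 63.52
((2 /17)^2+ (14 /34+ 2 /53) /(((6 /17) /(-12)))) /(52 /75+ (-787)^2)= -17540850 /711516419459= -0.00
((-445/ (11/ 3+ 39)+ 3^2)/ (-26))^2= 0.00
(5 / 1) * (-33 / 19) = -8.68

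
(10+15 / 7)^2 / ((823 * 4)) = 7225 / 161308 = 0.04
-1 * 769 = -769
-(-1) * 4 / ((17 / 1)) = 4 / 17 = 0.24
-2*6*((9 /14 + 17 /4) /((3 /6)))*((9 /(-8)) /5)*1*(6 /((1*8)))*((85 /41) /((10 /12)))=565947 /11480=49.30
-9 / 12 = -3 / 4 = -0.75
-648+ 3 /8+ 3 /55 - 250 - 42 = -413411 /440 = -939.57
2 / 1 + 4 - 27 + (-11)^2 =100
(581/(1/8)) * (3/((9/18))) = 27888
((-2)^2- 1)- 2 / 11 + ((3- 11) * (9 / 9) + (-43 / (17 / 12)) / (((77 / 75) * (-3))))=6117 / 1309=4.67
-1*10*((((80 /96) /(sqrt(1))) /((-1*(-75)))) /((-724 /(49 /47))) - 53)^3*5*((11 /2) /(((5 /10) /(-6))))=-47038935823281677133380819 /95744877095583360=-491294544.94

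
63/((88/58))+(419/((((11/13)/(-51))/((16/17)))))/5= -4712.22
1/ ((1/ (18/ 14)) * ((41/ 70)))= 2.20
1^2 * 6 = 6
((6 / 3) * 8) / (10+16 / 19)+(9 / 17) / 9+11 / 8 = 40757 / 14008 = 2.91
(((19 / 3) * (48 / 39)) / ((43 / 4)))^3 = 1798045696 / 4716275733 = 0.38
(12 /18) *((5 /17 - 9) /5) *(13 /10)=-1.51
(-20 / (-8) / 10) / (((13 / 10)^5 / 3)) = 75000 / 371293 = 0.20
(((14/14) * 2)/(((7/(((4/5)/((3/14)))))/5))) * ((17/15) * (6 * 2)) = 72.53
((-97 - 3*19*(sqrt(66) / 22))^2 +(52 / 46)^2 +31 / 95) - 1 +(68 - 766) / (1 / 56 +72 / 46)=5529*sqrt(66) / 11 +21217240372697 / 2254338790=13495.17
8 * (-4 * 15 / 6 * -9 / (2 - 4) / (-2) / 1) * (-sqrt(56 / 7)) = -509.12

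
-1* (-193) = 193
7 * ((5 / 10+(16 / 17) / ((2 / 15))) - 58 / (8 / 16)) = -25809 / 34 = -759.09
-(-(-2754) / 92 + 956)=-45353 / 46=-985.93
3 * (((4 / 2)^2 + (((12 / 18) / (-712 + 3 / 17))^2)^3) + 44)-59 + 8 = 93.00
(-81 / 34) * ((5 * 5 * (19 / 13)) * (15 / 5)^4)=-3116475 / 442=-7050.85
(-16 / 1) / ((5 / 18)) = -288 / 5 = -57.60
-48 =-48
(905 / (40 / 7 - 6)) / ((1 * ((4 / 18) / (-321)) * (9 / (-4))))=-2033535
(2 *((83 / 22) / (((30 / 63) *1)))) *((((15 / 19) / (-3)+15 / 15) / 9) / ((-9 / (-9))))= 4067 / 3135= 1.30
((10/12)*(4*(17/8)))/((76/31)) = 2635/912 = 2.89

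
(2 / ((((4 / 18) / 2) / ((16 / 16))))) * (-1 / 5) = -18 / 5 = -3.60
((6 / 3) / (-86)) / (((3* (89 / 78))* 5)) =-26 / 19135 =-0.00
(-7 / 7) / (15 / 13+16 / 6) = -39 / 149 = -0.26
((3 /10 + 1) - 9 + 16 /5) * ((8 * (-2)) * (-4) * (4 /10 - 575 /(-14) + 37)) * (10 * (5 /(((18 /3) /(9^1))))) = -11864880 /7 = -1694982.86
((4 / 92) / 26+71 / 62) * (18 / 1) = 191340 / 9269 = 20.64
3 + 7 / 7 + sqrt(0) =4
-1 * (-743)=743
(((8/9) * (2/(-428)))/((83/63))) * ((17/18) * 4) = -952/79929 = -0.01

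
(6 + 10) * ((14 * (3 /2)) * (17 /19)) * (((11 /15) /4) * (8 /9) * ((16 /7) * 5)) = 95744 /171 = 559.91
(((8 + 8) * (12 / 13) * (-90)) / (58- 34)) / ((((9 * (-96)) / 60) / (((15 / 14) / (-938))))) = -375 / 85358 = -0.00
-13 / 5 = -2.60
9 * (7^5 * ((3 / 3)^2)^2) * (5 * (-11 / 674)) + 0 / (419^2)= -8319465 / 674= -12343.42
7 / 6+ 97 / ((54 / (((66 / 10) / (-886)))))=91963 / 79740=1.15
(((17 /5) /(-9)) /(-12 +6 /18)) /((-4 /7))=-17 /300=-0.06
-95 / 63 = -1.51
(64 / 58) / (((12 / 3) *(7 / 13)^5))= 2970344 / 487403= 6.09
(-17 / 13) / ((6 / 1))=-17 / 78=-0.22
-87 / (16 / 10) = -435 / 8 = -54.38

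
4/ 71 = 0.06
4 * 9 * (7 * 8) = 2016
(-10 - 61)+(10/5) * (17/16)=-551/8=-68.88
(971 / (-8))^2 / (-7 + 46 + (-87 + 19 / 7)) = -6599887 / 20288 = -325.31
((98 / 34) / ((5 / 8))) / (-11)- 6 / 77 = -3254 / 6545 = -0.50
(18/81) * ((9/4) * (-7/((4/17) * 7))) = -17/8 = -2.12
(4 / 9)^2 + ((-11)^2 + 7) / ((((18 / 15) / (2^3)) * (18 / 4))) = 15376 / 81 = 189.83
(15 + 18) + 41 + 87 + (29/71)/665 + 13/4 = 164.25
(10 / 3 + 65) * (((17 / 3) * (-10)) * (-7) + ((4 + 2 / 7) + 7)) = 1756235 / 63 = 27876.75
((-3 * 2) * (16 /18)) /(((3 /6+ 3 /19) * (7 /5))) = -608 /105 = -5.79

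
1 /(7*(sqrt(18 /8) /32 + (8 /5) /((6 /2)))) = 960 /3899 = 0.25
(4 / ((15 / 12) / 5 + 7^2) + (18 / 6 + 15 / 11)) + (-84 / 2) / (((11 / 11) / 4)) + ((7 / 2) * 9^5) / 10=888625801 / 43340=20503.59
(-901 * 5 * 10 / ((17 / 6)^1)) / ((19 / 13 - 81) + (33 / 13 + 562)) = -3180 / 97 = -32.78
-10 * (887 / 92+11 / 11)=-4895 / 46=-106.41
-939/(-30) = 313/10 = 31.30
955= 955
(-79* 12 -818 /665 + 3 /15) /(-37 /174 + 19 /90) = 164718405 /266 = 619242.12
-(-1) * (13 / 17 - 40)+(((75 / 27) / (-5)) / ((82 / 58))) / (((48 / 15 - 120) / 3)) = -47899619 / 1221144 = -39.23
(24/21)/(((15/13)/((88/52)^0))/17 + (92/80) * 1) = 35360/37681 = 0.94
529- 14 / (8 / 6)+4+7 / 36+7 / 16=75331 / 144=523.13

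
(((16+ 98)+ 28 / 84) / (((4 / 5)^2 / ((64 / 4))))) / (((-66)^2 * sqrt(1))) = 8575 / 13068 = 0.66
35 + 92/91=3277/91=36.01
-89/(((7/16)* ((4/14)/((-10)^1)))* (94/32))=113920/47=2423.83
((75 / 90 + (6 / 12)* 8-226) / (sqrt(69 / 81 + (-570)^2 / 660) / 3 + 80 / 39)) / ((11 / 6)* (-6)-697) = -8539245 / 674092759 + 224263* sqrt(4833114) / 10785484144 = 0.03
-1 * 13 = -13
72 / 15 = 24 / 5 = 4.80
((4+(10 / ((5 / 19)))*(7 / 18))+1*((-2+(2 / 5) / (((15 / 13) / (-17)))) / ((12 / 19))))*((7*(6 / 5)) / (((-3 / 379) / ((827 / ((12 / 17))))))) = -5855868739 / 750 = -7807824.99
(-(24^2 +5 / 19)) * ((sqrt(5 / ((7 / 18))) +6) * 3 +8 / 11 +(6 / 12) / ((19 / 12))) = -17172.71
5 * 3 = 15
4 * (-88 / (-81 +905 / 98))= 4.90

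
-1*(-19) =19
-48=-48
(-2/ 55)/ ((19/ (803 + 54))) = -1714/ 1045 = -1.64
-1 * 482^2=-232324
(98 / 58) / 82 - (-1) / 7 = 2721 / 16646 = 0.16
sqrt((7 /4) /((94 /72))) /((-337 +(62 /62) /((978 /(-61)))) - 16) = -2934 * sqrt(329) /16228865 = -0.00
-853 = -853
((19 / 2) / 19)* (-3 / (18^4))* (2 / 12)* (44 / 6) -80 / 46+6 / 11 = -1.19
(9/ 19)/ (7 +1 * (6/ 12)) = 6/ 95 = 0.06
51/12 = 17/4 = 4.25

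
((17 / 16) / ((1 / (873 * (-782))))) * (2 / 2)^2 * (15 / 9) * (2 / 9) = -3223795 / 12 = -268649.58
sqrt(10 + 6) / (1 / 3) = 12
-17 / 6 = -2.83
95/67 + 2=229/67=3.42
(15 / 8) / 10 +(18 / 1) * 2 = 579 / 16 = 36.19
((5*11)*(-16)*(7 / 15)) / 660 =-28 / 45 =-0.62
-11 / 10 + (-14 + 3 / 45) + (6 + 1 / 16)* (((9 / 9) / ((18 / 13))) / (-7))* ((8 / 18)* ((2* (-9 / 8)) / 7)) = -1054447 / 70560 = -14.94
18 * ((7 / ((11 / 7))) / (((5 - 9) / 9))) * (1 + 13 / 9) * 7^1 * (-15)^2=-694575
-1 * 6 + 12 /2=0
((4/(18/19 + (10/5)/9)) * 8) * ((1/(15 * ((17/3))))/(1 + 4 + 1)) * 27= 3078/2125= 1.45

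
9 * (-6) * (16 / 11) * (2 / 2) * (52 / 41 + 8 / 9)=-76416 / 451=-169.44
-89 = -89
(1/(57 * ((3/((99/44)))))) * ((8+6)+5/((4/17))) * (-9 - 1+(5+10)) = 2.32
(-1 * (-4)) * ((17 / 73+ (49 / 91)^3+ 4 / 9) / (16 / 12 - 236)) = -150377 / 10585146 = -0.01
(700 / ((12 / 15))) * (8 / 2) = 3500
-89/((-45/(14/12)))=2.31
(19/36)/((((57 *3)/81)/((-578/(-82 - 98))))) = 289/360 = 0.80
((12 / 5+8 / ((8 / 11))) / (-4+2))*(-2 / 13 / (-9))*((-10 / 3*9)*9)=402 / 13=30.92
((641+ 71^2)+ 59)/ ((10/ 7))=40187/ 10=4018.70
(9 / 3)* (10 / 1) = 30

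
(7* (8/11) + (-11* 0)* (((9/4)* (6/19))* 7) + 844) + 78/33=9366/11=851.45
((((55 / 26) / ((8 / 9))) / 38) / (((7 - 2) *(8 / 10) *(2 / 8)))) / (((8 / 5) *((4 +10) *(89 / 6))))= 7425 / 39393536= 0.00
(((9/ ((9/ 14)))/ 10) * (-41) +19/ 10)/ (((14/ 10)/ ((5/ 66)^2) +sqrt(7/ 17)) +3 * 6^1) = -0.21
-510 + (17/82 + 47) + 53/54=-511225/1107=-461.81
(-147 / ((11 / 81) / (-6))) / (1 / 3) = 214326 / 11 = 19484.18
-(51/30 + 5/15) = -61/30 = -2.03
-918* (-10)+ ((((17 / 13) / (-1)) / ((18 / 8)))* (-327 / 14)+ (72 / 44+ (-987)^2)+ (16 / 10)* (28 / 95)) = 1402695967997 / 1426425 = 983364.68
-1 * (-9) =9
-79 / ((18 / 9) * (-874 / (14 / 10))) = 553 / 8740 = 0.06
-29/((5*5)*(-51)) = 29/1275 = 0.02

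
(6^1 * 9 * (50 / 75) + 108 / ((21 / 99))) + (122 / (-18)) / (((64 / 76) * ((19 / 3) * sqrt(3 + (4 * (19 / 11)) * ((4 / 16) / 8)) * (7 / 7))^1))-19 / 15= 57107 / 105-61 * sqrt(6226) / 6792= 543.17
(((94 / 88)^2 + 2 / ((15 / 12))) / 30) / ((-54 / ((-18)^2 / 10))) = -26533 / 484000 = -0.05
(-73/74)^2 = 5329/5476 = 0.97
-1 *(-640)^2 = -409600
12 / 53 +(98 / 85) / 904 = 463637 / 2036260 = 0.23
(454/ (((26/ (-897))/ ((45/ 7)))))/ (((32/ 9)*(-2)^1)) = 6343515/ 448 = 14159.63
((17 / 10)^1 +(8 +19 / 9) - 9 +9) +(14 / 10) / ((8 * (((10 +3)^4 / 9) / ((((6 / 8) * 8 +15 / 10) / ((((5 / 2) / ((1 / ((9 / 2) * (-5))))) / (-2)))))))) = 75900952 / 6426225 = 11.81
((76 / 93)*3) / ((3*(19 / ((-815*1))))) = -35.05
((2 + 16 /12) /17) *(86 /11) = 860 /561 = 1.53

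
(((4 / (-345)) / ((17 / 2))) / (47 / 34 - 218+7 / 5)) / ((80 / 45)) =3 / 841501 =0.00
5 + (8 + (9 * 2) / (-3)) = 7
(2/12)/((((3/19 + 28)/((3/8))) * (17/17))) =19/8560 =0.00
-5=-5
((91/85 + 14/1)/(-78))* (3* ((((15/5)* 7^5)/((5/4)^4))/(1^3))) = -8267430528/690625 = -11970.94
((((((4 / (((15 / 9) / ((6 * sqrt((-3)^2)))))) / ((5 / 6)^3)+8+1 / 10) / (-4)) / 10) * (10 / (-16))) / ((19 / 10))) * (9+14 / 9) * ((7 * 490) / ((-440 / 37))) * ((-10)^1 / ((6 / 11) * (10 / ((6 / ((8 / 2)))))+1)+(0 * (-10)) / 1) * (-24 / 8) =-145857663 / 10880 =-13406.04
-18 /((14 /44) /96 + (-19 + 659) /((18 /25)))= -0.02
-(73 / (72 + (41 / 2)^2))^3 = -24897088 / 7633736209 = -0.00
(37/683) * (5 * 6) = 1110/683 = 1.63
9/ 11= 0.82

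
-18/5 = -3.60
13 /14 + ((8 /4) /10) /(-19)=0.92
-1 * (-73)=73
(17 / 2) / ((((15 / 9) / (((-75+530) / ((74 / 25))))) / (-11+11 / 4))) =-6467.61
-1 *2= -2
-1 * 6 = -6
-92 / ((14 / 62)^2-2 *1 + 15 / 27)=8649 / 131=66.02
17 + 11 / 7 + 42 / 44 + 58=11939 / 154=77.53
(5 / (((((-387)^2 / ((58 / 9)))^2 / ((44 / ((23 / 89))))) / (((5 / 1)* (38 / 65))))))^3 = 15680388319219349975535616000 / 160324613579044209498750510614680373133155379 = 0.00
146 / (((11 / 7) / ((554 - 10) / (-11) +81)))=354634 / 121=2930.86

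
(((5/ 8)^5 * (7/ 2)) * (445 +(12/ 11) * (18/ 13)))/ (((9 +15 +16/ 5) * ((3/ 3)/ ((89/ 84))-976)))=-0.01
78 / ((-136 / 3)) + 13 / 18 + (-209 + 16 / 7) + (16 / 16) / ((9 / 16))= -205.93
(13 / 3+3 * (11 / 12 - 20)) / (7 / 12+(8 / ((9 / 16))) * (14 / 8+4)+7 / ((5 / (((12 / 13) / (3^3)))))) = -41275 / 64279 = -0.64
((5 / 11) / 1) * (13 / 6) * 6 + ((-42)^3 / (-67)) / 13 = 871583 / 9581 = 90.97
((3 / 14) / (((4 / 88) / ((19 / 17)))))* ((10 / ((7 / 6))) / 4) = 9405 / 833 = 11.29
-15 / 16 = -0.94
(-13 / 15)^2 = 0.75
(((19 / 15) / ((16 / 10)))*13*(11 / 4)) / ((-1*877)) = -2717 / 84192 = -0.03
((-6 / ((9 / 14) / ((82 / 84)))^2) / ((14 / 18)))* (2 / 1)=-35.58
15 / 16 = 0.94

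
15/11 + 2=37/11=3.36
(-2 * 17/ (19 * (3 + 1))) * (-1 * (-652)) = -5542/ 19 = -291.68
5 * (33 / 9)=55 / 3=18.33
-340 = -340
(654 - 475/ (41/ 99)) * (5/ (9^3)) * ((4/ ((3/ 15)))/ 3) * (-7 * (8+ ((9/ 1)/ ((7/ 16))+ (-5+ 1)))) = 115876400/ 29889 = 3876.89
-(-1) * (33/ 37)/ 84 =11/ 1036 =0.01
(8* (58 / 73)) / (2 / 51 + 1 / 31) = 733584 / 8249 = 88.93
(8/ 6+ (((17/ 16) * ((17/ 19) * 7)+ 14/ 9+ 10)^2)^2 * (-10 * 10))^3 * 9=-3655765742073248421391313550592806945908943651378952972970377/ 305471454746506898639537014030882308096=-11967618202188342198330.66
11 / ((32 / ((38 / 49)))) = 209 / 784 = 0.27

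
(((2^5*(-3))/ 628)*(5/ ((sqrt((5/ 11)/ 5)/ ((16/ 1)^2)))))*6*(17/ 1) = -3133440*sqrt(11)/ 157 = -66193.92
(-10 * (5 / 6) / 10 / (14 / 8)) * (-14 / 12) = 5 / 9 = 0.56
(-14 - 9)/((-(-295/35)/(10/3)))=-1610/177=-9.10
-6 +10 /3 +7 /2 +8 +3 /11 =601 /66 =9.11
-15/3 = -5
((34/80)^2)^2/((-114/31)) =-2589151/291840000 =-0.01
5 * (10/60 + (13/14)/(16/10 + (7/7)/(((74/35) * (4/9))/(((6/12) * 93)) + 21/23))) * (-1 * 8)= -3628280720/176387673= -20.57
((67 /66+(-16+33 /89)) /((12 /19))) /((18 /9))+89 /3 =2551271 /140976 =18.10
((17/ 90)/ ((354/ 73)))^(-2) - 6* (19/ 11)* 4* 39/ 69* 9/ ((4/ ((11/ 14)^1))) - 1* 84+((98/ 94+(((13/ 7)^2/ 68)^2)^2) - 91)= 315061717287663664886441/ 710054011154131028224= 443.72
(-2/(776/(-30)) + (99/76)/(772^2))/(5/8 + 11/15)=5095807245/89519478728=0.06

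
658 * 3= 1974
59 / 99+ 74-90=-1525 / 99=-15.40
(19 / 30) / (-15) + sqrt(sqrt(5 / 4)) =-19 / 450 + sqrt(2) *5^(1 / 4) / 2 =1.02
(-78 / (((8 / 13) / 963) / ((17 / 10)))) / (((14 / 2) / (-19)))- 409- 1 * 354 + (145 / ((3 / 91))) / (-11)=5193416099 / 9240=562058.02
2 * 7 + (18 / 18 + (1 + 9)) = 25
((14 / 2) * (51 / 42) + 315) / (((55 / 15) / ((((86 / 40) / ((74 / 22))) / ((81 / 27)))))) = 27821 / 1480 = 18.80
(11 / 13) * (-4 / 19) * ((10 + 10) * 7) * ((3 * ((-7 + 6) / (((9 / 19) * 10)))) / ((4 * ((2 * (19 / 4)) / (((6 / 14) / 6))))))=22 / 741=0.03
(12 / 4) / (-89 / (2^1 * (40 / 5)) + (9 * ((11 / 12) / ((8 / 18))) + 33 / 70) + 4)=210 / 1223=0.17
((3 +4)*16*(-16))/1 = -1792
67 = 67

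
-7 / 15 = -0.47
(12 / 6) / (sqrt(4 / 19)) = sqrt(19) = 4.36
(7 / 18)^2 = 49 / 324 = 0.15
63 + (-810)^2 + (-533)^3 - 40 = -150763314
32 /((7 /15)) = 480 /7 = 68.57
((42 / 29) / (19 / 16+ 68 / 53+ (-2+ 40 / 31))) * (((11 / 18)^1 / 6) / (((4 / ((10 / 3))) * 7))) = 361460 / 36244287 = 0.01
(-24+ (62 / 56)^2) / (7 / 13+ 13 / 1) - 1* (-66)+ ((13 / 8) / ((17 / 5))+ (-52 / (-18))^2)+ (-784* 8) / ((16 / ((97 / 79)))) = -6126835051133 / 15010313472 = -408.18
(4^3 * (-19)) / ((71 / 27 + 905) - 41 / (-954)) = -3480192 / 2597759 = -1.34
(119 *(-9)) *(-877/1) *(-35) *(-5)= 164371725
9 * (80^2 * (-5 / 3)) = -96000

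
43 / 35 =1.23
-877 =-877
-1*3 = -3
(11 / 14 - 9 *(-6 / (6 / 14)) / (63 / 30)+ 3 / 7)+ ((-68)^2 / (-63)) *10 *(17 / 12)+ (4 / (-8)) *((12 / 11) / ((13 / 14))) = -7561085 / 7722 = -979.16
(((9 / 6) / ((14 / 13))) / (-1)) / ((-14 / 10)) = 195 / 196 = 0.99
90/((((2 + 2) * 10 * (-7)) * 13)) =-9/364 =-0.02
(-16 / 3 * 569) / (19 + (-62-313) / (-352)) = -3204608 / 21189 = -151.24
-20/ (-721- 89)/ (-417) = -2/ 33777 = -0.00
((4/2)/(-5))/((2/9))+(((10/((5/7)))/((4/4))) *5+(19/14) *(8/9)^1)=21863/315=69.41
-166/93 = -1.78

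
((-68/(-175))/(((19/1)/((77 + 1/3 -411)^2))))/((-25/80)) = -155739584/21375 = -7286.06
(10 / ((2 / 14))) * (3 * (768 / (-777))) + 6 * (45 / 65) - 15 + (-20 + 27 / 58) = -6638279 / 27898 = -237.95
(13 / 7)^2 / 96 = 169 / 4704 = 0.04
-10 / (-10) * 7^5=16807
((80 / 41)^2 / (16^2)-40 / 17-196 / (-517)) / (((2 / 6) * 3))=-28942263 / 14774309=-1.96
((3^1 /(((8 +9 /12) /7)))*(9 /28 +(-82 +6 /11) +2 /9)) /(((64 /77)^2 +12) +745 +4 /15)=-17269945 /67408951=-0.26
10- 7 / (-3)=37 / 3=12.33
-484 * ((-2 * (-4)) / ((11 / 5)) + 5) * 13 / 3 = -54340 / 3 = -18113.33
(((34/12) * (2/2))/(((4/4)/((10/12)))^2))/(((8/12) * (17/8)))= 25/18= 1.39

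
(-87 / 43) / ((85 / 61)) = -5307 / 3655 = -1.45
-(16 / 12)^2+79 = 77.22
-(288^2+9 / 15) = -414723 / 5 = -82944.60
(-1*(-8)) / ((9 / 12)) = 32 / 3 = 10.67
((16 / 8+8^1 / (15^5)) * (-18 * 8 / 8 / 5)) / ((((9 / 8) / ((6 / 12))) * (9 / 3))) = -12150064 / 11390625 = -1.07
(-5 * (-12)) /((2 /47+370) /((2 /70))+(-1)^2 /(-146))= 411720 /88873073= 0.00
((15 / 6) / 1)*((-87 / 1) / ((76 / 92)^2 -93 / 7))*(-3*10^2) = -24162075 / 4667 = -5177.22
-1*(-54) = 54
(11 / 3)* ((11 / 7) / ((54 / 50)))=5.34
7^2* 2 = 98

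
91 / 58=1.57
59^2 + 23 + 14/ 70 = 17521/ 5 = 3504.20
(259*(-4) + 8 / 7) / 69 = -7244 / 483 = -15.00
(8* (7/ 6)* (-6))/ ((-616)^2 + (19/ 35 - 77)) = -490/ 3319571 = -0.00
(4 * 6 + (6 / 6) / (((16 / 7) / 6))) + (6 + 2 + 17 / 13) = 3737 / 104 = 35.93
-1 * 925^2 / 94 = -855625 / 94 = -9102.39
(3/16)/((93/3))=0.01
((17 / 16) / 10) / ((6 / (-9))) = -51 / 320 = -0.16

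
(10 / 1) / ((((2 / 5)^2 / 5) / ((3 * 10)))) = 9375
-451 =-451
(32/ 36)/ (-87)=-8/ 783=-0.01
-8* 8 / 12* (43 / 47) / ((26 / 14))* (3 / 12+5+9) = -37.44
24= 24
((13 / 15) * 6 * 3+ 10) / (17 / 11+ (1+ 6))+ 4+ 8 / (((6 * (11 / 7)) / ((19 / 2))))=116762 / 7755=15.06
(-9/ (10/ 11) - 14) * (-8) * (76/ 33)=72656/ 165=440.34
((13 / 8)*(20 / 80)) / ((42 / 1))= 13 / 1344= 0.01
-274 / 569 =-0.48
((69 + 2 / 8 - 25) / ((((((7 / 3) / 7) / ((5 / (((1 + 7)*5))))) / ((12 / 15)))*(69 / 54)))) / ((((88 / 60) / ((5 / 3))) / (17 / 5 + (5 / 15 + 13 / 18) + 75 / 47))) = 1235637 / 17296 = 71.44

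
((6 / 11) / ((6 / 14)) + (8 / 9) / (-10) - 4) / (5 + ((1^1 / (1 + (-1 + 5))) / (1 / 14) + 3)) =-697 / 2673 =-0.26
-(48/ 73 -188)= 187.34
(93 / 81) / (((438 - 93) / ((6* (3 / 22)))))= 31 / 11385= 0.00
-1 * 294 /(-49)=6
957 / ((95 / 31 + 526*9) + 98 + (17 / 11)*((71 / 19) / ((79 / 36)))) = 489831837 / 2476131269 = 0.20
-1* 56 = -56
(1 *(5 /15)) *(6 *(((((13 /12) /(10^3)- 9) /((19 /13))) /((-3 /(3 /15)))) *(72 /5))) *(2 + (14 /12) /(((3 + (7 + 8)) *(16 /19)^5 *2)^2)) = 24065204221495123329929 /1015289037088358400000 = 23.70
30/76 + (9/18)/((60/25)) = 275/456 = 0.60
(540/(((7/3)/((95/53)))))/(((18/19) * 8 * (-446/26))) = -1055925/330932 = -3.19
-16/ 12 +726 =2174/ 3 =724.67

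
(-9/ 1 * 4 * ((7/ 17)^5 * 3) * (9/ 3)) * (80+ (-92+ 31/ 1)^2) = -20698223868/ 1419857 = -14577.68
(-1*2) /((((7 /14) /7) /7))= -196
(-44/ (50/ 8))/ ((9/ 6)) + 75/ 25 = -127/ 75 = -1.69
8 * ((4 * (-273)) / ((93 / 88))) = -256256 / 31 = -8266.32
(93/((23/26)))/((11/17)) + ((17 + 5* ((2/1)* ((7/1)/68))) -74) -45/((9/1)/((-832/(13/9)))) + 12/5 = 128552749/43010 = 2988.90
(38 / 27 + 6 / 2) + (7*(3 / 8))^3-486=-463.50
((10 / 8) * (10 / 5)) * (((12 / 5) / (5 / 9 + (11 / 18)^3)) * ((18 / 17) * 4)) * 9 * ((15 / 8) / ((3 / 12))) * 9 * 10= 15305500800 / 77707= 196964.25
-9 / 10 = -0.90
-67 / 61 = -1.10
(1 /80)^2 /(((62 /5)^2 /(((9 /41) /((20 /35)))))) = 0.00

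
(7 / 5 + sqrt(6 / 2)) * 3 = 21 / 5 + 3 * sqrt(3) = 9.40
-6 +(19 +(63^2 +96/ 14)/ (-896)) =53705/ 6272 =8.56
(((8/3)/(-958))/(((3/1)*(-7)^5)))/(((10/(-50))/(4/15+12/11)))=-0.00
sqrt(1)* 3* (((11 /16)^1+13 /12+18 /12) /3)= 3.27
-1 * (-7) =7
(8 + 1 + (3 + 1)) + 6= 19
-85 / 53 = -1.60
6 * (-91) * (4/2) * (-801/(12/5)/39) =9345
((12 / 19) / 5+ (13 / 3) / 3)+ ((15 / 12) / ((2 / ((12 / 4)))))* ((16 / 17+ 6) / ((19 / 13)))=609049 / 58140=10.48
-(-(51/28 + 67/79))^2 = -34869025/4892944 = -7.13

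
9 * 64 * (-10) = -5760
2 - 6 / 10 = 7 / 5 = 1.40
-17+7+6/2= -7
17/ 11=1.55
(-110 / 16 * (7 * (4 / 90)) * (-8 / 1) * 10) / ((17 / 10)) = 15400 / 153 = 100.65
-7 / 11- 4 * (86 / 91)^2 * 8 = -2661359 / 91091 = -29.22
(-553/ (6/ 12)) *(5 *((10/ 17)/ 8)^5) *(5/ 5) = -8640625/ 726966784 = -0.01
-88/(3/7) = -616/3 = -205.33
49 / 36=1.36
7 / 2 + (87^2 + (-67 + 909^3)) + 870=1502195609 / 2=751097804.50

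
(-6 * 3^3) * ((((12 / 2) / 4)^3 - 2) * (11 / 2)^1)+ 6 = -9753 / 8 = -1219.12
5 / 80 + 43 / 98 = 393 / 784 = 0.50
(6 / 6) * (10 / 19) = 10 / 19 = 0.53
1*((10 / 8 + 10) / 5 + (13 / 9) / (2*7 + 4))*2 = 755 / 162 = 4.66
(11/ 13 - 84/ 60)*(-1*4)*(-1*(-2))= 288/ 65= 4.43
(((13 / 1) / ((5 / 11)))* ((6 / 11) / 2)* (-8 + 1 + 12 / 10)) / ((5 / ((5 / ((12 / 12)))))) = -1131 / 25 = -45.24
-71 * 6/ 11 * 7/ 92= -1491/ 506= -2.95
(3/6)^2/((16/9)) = 9/64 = 0.14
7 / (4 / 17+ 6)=119 / 106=1.12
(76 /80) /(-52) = -19 /1040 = -0.02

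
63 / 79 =0.80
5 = 5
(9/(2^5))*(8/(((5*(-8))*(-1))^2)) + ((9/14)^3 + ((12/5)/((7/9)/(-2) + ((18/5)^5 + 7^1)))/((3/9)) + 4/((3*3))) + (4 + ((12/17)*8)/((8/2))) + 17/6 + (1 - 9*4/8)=5.47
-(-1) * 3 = 3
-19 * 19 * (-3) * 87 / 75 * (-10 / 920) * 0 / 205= 0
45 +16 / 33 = 1501 / 33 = 45.48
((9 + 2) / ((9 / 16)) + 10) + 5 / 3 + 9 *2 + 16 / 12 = 455 / 9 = 50.56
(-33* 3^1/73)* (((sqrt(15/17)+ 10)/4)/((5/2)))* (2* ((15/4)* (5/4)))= -7425/584 - 1485* sqrt(255)/19856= -13.91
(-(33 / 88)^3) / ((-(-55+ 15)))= -27 / 20480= -0.00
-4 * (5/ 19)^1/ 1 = -20/ 19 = -1.05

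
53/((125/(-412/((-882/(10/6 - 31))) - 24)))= -528728/33075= -15.99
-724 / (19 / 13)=-9412 / 19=-495.37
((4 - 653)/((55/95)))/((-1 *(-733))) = -1121/733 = -1.53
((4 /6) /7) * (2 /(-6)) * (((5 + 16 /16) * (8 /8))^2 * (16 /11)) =-1.66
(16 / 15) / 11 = 16 / 165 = 0.10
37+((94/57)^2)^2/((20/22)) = 2382272113/52780005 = 45.14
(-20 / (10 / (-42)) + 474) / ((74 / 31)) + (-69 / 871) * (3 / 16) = 120524805 / 515632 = 233.74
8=8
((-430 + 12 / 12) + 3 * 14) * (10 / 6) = -645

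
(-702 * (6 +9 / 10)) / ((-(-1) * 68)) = -24219 / 340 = -71.23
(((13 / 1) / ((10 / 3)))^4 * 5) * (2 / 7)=2313441 / 7000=330.49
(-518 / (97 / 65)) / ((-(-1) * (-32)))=16835 / 1552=10.85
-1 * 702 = -702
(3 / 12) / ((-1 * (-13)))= 0.02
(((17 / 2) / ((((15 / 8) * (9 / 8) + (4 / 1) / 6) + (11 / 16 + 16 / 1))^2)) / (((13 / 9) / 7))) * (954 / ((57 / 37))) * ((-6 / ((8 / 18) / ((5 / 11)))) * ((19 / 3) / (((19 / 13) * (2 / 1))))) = -70622254080 / 78884333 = -895.26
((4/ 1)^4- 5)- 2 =249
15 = 15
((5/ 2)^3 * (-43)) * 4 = -5375/ 2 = -2687.50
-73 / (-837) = 73 / 837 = 0.09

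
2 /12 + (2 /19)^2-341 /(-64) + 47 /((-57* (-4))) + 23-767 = -51172217 /69312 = -738.29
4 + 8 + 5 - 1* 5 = 12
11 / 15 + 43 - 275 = -3469 / 15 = -231.27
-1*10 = -10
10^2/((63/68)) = 6800/63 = 107.94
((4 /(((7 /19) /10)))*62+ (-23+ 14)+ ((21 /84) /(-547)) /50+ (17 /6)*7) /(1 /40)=15489672479 /57435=269690.48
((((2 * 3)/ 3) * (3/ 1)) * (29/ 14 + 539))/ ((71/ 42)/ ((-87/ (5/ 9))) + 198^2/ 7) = 106762050/ 184180037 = 0.58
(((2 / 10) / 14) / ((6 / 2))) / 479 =1 / 100590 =0.00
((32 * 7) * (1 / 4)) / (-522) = -0.11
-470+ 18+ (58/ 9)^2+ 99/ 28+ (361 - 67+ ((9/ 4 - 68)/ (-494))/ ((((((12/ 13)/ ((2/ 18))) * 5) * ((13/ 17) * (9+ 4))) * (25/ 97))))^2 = 72422762254629696193783/ 841833418608000000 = 86029.80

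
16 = 16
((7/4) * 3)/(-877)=-21/3508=-0.01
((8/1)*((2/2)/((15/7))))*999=18648/5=3729.60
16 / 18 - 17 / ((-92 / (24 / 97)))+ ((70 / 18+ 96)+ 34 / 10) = 10463518 / 100395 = 104.22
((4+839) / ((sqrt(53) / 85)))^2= 96876208.02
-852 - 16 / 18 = -7676 / 9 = -852.89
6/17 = 0.35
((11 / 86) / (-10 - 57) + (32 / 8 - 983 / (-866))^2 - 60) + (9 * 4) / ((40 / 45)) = 14837827869 / 2160623236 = 6.87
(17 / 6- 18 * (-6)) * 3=665 / 2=332.50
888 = 888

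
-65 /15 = -13 /3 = -4.33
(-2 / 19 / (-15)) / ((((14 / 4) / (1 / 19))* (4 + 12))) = 1 / 151620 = 0.00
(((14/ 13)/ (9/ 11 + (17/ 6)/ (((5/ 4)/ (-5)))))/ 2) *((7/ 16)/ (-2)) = 1617/ 144352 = 0.01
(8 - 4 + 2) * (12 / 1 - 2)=60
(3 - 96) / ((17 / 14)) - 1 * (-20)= -962 / 17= -56.59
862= 862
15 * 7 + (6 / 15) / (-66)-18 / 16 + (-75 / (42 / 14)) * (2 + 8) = -146.13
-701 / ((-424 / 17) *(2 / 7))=98.37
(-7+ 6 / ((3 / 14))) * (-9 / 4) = -189 / 4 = -47.25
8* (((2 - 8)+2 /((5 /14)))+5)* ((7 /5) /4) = 322 /25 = 12.88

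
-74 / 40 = -37 / 20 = -1.85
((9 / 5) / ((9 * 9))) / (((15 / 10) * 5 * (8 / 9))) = 1 / 300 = 0.00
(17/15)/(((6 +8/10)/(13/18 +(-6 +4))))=-23/108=-0.21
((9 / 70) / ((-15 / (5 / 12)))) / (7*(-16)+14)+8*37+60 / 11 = 90991051 / 301840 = 301.45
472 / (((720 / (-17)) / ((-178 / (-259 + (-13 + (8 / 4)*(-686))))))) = -89267 / 73980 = -1.21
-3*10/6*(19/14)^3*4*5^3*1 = -4286875/686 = -6249.09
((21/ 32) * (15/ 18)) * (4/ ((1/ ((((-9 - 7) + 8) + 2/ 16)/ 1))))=-2205/ 128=-17.23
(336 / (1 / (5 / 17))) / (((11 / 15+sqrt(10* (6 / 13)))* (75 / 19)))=-912912 / 202759+191520* sqrt(195) / 202759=8.69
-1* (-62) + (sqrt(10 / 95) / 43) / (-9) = 62 - sqrt(38) / 7353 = 62.00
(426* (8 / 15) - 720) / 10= -1232 / 25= -49.28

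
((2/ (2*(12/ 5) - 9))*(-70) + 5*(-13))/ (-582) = 95/ 1746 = 0.05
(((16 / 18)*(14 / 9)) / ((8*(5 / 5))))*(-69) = -322 / 27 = -11.93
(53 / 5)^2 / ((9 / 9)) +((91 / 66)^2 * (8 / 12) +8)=19867831 / 163350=121.63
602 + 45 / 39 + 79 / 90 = 604.03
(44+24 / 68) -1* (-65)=1859 / 17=109.35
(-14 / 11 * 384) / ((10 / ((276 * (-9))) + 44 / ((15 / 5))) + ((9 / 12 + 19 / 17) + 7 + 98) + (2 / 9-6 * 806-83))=227017728 / 2228359837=0.10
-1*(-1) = 1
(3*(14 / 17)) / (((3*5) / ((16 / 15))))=224 / 1275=0.18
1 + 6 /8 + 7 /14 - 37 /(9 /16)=-2287 /36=-63.53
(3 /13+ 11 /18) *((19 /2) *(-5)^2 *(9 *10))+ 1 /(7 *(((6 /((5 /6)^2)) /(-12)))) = 14737900 /819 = 17994.99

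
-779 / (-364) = 779 / 364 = 2.14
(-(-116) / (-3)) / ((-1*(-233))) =-116 / 699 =-0.17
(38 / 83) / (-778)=-19 / 32287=-0.00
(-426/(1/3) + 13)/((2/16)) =-10120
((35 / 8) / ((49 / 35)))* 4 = 25 / 2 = 12.50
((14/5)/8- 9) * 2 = -173/10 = -17.30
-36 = -36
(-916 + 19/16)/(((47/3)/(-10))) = 219555/376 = 583.92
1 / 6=0.17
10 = 10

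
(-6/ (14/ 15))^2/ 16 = 2025/ 784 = 2.58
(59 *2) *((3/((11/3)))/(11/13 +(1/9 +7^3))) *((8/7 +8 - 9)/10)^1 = 62127/15493555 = 0.00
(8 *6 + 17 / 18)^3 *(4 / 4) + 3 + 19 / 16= 1367644525 / 11664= 117253.47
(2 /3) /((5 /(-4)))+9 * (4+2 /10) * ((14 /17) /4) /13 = 433 /6630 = 0.07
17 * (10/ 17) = 10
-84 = -84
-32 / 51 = -0.63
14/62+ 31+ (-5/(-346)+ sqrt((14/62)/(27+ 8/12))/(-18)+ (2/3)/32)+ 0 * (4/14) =8047355/257424 - sqrt(54033)/46314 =31.26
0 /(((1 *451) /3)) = 0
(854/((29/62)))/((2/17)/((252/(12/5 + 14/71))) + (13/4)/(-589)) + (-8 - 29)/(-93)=-4410879680571643/10401112653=-424077.68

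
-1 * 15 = -15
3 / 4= 0.75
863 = 863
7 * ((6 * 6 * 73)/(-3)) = -6132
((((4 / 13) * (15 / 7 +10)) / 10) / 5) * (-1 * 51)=-1734 / 455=-3.81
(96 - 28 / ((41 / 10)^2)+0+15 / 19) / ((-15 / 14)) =-42534226 / 479085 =-88.78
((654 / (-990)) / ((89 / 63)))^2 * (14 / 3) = 24451098 / 23961025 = 1.02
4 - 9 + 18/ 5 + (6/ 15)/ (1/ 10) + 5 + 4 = 58/ 5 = 11.60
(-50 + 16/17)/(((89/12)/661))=-6615288/1513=-4372.30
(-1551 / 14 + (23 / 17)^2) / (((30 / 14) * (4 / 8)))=-440833 / 4335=-101.69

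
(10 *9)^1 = 90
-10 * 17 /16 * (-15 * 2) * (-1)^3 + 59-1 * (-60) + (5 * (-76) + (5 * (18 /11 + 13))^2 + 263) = 2438793 /484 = 5038.83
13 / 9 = 1.44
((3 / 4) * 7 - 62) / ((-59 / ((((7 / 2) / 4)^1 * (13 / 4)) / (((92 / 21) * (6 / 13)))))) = 1879787 / 1389568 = 1.35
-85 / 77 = -1.10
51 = 51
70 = 70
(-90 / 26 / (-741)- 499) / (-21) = 1602274 / 67431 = 23.76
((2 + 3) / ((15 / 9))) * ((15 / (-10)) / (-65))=0.07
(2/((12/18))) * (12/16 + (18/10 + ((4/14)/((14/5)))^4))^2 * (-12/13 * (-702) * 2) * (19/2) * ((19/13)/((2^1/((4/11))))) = 7583320238492164843323/118807726786323575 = 63828.51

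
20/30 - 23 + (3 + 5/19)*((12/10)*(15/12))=-994/57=-17.44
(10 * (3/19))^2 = 900/361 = 2.49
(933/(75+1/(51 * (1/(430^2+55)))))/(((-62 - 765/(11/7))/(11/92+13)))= -631759491/104849167120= -0.01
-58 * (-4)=232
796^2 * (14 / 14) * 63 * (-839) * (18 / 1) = -602838736416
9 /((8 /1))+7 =65 /8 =8.12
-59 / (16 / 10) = -295 / 8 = -36.88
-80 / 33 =-2.42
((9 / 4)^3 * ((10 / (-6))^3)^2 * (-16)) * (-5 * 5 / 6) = 390625 / 24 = 16276.04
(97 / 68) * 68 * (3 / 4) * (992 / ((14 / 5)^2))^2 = 2796510000 / 2401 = 1164727.20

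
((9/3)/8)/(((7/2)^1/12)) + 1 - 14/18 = 95/63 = 1.51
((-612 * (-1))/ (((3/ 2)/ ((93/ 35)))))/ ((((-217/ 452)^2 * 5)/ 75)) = 750204288/ 10633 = 70554.34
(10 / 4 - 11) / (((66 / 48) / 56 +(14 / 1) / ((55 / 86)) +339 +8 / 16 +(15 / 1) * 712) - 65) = -209440 / 270458877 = -0.00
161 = 161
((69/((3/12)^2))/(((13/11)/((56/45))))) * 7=1586816/195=8137.52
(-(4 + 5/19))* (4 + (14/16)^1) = -3159/152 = -20.78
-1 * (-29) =29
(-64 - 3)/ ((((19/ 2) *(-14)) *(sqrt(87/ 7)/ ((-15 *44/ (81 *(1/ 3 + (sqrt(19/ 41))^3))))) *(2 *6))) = -50794777 *sqrt(609)/ 449255646 + 30217 *sqrt(474411)/ 7881678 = -0.15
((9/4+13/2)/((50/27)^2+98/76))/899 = 484785/235036358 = 0.00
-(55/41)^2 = -1.80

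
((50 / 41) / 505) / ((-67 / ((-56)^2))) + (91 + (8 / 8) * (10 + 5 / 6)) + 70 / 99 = 5626797161 / 54934506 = 102.43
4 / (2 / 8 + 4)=16 / 17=0.94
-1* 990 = -990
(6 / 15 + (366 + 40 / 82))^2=5656844944 / 42025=134606.66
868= 868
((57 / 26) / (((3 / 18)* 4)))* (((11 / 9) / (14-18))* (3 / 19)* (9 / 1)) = -297 / 208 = -1.43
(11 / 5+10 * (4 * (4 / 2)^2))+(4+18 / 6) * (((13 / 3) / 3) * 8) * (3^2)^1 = 4451 / 5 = 890.20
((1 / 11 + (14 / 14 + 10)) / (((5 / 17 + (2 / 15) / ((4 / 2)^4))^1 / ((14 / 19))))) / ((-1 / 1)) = -3484320 / 128953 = -27.02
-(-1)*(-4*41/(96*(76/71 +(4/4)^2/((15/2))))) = -14555/10256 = -1.42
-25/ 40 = -5/ 8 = -0.62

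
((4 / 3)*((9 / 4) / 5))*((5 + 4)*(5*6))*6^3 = 34992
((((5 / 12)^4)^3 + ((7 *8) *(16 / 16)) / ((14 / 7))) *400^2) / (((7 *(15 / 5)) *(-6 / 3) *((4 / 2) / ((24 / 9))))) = -156031910432370625 / 1097098297344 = -142222.36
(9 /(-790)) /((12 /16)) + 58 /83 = 22412 /32785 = 0.68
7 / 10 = 0.70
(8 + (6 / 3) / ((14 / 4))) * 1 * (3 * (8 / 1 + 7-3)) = 2160 / 7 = 308.57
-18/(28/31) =-19.93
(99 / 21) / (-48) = -11 / 112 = -0.10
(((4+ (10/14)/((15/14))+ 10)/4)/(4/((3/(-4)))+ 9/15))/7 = -55/497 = -0.11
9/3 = 3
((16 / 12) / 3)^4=256 / 6561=0.04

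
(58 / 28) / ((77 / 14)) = 29 / 77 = 0.38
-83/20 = -4.15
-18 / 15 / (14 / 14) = -6 / 5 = -1.20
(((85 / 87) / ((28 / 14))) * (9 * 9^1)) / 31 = 2295 / 1798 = 1.28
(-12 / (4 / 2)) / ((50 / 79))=-237 / 25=-9.48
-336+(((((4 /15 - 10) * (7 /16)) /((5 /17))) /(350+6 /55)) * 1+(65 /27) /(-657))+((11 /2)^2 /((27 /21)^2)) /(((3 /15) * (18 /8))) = -12107574110903 /40989862080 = -295.38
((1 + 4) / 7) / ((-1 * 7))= -5 / 49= -0.10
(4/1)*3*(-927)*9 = -100116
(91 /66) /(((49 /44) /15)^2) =85800 /343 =250.15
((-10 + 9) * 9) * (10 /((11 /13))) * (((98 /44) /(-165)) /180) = 637 /79860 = 0.01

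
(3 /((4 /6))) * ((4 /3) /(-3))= -2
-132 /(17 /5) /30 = -22 /17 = -1.29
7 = 7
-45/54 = -0.83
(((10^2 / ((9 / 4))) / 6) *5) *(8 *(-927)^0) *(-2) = -16000 / 27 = -592.59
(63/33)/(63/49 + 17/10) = 1470/2299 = 0.64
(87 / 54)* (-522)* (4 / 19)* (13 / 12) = -10933 / 57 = -191.81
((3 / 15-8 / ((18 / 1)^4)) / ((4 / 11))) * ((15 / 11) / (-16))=-13117 / 279936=-0.05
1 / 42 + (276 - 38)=9997 / 42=238.02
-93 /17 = -5.47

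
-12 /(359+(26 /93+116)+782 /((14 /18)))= -7812 /963941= -0.01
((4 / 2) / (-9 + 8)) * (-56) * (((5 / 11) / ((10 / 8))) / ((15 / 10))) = 896 / 33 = 27.15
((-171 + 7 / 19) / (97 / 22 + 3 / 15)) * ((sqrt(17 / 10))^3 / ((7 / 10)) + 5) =-1783100 / 9633- 606254 * sqrt(170) / 67431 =-302.33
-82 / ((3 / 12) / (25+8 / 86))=-353912 / 43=-8230.51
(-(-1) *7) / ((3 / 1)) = 7 / 3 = 2.33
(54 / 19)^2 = 2916 / 361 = 8.08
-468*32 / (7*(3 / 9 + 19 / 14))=-89856 / 71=-1265.58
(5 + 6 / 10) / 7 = 4 / 5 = 0.80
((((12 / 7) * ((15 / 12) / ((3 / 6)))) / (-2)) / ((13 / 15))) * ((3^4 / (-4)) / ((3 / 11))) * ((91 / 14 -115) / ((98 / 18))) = -18644175 / 5096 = -3658.59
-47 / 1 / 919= -47 / 919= -0.05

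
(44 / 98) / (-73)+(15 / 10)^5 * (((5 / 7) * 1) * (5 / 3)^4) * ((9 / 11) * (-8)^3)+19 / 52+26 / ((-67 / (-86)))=-2398813200013 / 137084948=-17498.74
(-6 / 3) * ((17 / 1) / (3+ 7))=-17 / 5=-3.40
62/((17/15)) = 930/17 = 54.71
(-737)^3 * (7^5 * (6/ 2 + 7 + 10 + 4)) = -161474483982504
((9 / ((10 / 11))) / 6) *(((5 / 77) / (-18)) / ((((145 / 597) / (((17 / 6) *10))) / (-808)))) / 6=341683 / 3654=93.51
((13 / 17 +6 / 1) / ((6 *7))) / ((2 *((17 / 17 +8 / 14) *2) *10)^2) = 0.00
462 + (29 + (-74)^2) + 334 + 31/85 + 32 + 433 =575141/85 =6766.36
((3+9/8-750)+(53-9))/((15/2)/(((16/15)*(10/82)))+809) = -22460/27733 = -0.81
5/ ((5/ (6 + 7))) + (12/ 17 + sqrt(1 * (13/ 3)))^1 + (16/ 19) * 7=sqrt(39)/ 3 + 6331/ 323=21.68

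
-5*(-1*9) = 45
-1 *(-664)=664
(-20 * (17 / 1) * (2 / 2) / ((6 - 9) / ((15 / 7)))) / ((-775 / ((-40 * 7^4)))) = 932960 / 31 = 30095.48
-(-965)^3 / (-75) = -35945285 / 3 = -11981761.67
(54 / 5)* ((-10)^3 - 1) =-54054 / 5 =-10810.80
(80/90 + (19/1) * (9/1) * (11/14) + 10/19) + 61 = 471073/2394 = 196.77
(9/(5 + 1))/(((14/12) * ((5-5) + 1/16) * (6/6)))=144/7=20.57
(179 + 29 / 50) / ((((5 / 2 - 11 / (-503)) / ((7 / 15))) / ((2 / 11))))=21076706 / 3488375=6.04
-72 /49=-1.47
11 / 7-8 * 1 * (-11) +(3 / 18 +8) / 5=19153 / 210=91.20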